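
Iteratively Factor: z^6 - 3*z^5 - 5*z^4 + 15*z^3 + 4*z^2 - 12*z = (z + 2)*(z^5 - 5*z^4 + 5*z^3 + 5*z^2 - 6*z) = (z + 1)*(z + 2)*(z^4 - 6*z^3 + 11*z^2 - 6*z) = (z - 2)*(z + 1)*(z + 2)*(z^3 - 4*z^2 + 3*z) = (z - 2)*(z - 1)*(z + 1)*(z + 2)*(z^2 - 3*z) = (z - 3)*(z - 2)*(z - 1)*(z + 1)*(z + 2)*(z)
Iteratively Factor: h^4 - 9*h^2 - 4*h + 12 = (h + 2)*(h^3 - 2*h^2 - 5*h + 6) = (h - 3)*(h + 2)*(h^2 + h - 2) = (h - 3)*(h - 1)*(h + 2)*(h + 2)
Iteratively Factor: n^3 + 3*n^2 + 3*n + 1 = (n + 1)*(n^2 + 2*n + 1) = (n + 1)^2*(n + 1)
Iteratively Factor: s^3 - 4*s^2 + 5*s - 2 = (s - 2)*(s^2 - 2*s + 1) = (s - 2)*(s - 1)*(s - 1)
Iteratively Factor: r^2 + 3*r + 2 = (r + 2)*(r + 1)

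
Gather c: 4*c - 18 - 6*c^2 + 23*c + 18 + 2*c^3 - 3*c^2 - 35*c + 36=2*c^3 - 9*c^2 - 8*c + 36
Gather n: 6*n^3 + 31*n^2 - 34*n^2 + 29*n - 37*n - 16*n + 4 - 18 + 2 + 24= 6*n^3 - 3*n^2 - 24*n + 12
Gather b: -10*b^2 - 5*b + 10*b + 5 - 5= -10*b^2 + 5*b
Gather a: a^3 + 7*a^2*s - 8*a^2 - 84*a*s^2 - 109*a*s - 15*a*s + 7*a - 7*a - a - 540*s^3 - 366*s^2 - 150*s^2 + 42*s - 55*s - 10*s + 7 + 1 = a^3 + a^2*(7*s - 8) + a*(-84*s^2 - 124*s - 1) - 540*s^3 - 516*s^2 - 23*s + 8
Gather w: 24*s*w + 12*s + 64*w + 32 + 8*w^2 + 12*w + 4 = 12*s + 8*w^2 + w*(24*s + 76) + 36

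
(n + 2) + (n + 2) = 2*n + 4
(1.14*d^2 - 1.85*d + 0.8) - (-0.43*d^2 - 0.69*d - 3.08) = 1.57*d^2 - 1.16*d + 3.88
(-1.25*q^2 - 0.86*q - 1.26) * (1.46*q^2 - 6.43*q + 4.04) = -1.825*q^4 + 6.7819*q^3 - 1.3598*q^2 + 4.6274*q - 5.0904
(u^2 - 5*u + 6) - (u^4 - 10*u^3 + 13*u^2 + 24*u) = -u^4 + 10*u^3 - 12*u^2 - 29*u + 6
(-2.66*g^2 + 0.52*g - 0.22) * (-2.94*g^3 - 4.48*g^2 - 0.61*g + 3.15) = 7.8204*g^5 + 10.388*g^4 - 0.0602*g^3 - 7.7106*g^2 + 1.7722*g - 0.693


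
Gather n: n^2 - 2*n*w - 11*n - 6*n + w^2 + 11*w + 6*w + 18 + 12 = n^2 + n*(-2*w - 17) + w^2 + 17*w + 30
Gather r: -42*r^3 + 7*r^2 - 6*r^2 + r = -42*r^3 + r^2 + r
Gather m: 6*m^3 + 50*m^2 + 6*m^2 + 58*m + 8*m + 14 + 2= 6*m^3 + 56*m^2 + 66*m + 16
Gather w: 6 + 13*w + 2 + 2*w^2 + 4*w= 2*w^2 + 17*w + 8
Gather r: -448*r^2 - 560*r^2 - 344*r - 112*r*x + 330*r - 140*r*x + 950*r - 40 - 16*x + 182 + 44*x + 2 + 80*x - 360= -1008*r^2 + r*(936 - 252*x) + 108*x - 216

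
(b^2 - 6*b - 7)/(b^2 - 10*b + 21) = (b + 1)/(b - 3)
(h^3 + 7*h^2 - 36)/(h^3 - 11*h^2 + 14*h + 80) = (h^3 + 7*h^2 - 36)/(h^3 - 11*h^2 + 14*h + 80)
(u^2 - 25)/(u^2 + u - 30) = (u + 5)/(u + 6)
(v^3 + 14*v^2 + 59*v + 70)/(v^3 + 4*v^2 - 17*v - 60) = (v^2 + 9*v + 14)/(v^2 - v - 12)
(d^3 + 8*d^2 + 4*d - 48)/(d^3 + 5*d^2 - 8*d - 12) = (d + 4)/(d + 1)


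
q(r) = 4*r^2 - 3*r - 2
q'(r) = 8*r - 3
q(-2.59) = 32.60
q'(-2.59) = -23.72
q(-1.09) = 6.02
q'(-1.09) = -11.72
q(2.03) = 8.39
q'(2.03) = 13.24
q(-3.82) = 67.83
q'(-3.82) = -33.56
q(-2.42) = 28.69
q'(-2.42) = -22.36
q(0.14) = -2.34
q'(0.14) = -1.88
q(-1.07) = 5.79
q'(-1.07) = -11.56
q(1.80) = 5.56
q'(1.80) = 11.40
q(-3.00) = 43.00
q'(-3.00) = -27.00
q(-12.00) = 610.00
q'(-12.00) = -99.00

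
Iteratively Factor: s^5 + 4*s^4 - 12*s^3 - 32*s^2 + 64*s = (s - 2)*(s^4 + 6*s^3 - 32*s) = (s - 2)^2*(s^3 + 8*s^2 + 16*s) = s*(s - 2)^2*(s^2 + 8*s + 16) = s*(s - 2)^2*(s + 4)*(s + 4)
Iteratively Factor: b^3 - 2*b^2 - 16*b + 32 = (b - 2)*(b^2 - 16) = (b - 4)*(b - 2)*(b + 4)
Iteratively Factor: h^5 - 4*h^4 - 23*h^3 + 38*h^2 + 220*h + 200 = (h + 2)*(h^4 - 6*h^3 - 11*h^2 + 60*h + 100) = (h + 2)^2*(h^3 - 8*h^2 + 5*h + 50) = (h - 5)*(h + 2)^2*(h^2 - 3*h - 10) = (h - 5)*(h + 2)^3*(h - 5)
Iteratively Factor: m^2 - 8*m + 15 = (m - 3)*(m - 5)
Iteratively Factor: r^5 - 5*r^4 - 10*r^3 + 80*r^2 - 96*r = (r - 3)*(r^4 - 2*r^3 - 16*r^2 + 32*r) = r*(r - 3)*(r^3 - 2*r^2 - 16*r + 32) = r*(r - 4)*(r - 3)*(r^2 + 2*r - 8) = r*(r - 4)*(r - 3)*(r - 2)*(r + 4)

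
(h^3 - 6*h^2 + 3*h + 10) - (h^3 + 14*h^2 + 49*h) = -20*h^2 - 46*h + 10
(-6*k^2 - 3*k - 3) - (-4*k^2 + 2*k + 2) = -2*k^2 - 5*k - 5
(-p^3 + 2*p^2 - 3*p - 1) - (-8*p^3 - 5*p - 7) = 7*p^3 + 2*p^2 + 2*p + 6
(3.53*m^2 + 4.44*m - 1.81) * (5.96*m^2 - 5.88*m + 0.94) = 21.0388*m^4 + 5.706*m^3 - 33.5766*m^2 + 14.8164*m - 1.7014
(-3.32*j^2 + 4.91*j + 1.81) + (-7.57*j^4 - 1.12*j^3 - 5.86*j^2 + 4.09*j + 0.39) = -7.57*j^4 - 1.12*j^3 - 9.18*j^2 + 9.0*j + 2.2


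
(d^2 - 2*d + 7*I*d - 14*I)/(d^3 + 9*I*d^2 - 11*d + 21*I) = (d - 2)/(d^2 + 2*I*d + 3)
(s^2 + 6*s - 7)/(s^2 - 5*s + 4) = (s + 7)/(s - 4)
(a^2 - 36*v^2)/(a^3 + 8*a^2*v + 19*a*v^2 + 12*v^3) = (a^2 - 36*v^2)/(a^3 + 8*a^2*v + 19*a*v^2 + 12*v^3)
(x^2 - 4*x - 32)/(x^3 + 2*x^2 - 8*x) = (x - 8)/(x*(x - 2))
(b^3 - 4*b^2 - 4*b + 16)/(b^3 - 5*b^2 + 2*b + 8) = (b + 2)/(b + 1)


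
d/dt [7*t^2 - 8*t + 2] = 14*t - 8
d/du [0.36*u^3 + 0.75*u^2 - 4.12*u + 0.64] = 1.08*u^2 + 1.5*u - 4.12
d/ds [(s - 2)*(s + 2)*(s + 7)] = 3*s^2 + 14*s - 4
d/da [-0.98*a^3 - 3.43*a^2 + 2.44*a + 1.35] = -2.94*a^2 - 6.86*a + 2.44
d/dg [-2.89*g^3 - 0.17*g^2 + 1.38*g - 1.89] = -8.67*g^2 - 0.34*g + 1.38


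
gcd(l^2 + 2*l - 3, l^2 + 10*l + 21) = l + 3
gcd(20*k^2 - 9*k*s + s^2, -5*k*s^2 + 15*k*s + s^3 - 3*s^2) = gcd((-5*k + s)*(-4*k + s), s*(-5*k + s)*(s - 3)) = -5*k + s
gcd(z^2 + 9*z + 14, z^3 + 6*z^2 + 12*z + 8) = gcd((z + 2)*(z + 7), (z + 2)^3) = z + 2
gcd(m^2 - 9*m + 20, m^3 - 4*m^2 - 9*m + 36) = m - 4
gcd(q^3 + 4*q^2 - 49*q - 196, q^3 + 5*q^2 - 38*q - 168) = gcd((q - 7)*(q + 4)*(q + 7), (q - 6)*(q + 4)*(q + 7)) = q^2 + 11*q + 28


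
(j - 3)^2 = j^2 - 6*j + 9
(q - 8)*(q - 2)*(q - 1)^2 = q^4 - 12*q^3 + 37*q^2 - 42*q + 16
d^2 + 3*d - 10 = (d - 2)*(d + 5)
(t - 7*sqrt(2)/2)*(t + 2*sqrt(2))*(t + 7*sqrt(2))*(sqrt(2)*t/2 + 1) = sqrt(2)*t^4/2 + 13*t^3/2 - 12*sqrt(2)*t^2 - 133*t - 98*sqrt(2)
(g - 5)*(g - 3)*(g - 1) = g^3 - 9*g^2 + 23*g - 15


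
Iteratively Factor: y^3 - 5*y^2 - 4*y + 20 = (y + 2)*(y^2 - 7*y + 10) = (y - 5)*(y + 2)*(y - 2)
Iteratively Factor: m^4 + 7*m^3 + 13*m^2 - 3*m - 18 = (m + 2)*(m^3 + 5*m^2 + 3*m - 9) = (m - 1)*(m + 2)*(m^2 + 6*m + 9) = (m - 1)*(m + 2)*(m + 3)*(m + 3)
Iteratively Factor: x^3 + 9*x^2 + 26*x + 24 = (x + 3)*(x^2 + 6*x + 8) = (x + 2)*(x + 3)*(x + 4)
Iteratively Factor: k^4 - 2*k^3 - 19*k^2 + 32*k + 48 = (k + 1)*(k^3 - 3*k^2 - 16*k + 48) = (k + 1)*(k + 4)*(k^2 - 7*k + 12) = (k - 4)*(k + 1)*(k + 4)*(k - 3)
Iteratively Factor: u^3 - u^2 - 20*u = (u + 4)*(u^2 - 5*u) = u*(u + 4)*(u - 5)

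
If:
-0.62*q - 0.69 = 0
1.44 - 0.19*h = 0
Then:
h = 7.58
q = -1.11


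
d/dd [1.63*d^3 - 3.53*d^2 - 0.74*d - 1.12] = 4.89*d^2 - 7.06*d - 0.74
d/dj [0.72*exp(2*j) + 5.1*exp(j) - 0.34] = (1.44*exp(j) + 5.1)*exp(j)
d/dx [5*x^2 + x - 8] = 10*x + 1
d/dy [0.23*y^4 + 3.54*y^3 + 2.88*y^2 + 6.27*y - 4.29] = 0.92*y^3 + 10.62*y^2 + 5.76*y + 6.27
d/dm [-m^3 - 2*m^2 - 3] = m*(-3*m - 4)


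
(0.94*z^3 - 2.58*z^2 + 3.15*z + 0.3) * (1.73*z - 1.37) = 1.6262*z^4 - 5.7512*z^3 + 8.9841*z^2 - 3.7965*z - 0.411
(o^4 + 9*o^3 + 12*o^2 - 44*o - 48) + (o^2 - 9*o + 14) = o^4 + 9*o^3 + 13*o^2 - 53*o - 34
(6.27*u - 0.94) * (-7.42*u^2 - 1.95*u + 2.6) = -46.5234*u^3 - 5.2517*u^2 + 18.135*u - 2.444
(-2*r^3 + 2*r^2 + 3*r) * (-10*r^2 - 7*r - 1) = 20*r^5 - 6*r^4 - 42*r^3 - 23*r^2 - 3*r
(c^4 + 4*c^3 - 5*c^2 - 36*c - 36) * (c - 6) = c^5 - 2*c^4 - 29*c^3 - 6*c^2 + 180*c + 216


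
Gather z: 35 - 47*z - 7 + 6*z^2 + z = 6*z^2 - 46*z + 28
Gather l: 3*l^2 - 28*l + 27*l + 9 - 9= 3*l^2 - l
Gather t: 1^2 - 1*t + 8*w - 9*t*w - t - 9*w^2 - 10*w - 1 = t*(-9*w - 2) - 9*w^2 - 2*w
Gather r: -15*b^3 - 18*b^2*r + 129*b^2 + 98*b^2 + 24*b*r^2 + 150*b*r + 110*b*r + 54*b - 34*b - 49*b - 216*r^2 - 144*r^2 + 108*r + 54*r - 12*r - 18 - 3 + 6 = -15*b^3 + 227*b^2 - 29*b + r^2*(24*b - 360) + r*(-18*b^2 + 260*b + 150) - 15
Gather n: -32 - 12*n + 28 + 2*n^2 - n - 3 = 2*n^2 - 13*n - 7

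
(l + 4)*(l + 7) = l^2 + 11*l + 28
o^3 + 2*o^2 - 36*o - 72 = (o - 6)*(o + 2)*(o + 6)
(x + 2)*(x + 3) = x^2 + 5*x + 6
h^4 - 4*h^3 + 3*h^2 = h^2*(h - 3)*(h - 1)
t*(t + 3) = t^2 + 3*t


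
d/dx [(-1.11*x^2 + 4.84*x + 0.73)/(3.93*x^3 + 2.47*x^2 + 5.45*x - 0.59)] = (4.3623*x^4 - 38.0424*x^3 - 26.611*x^2 - 2.2964*x - 6.8341)/(15.4449*x^6 + 19.4142*x^5 + 48.9379*x^4 + 22.2856*x^3 + 26.7879*x^2 - 6.431*x + 0.3481)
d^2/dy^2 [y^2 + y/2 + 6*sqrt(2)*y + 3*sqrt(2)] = 2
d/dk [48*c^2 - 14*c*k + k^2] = -14*c + 2*k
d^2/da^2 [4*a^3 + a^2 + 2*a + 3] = 24*a + 2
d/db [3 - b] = -1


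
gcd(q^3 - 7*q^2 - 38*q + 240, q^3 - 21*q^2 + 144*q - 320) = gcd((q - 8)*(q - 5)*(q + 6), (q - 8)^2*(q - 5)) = q^2 - 13*q + 40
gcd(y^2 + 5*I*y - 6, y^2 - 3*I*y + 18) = y + 3*I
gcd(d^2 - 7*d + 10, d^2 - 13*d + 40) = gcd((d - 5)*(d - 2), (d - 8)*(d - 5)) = d - 5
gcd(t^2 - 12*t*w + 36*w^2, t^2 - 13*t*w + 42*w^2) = t - 6*w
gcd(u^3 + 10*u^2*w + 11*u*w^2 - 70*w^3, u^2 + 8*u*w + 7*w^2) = u + 7*w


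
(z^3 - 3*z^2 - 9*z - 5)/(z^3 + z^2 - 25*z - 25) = (z + 1)/(z + 5)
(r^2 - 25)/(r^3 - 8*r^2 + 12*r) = (r^2 - 25)/(r*(r^2 - 8*r + 12))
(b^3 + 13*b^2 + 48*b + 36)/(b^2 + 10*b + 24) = (b^2 + 7*b + 6)/(b + 4)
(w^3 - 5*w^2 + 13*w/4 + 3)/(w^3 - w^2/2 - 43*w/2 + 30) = (w + 1/2)/(w + 5)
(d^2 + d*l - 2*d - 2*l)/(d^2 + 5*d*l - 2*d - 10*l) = (d + l)/(d + 5*l)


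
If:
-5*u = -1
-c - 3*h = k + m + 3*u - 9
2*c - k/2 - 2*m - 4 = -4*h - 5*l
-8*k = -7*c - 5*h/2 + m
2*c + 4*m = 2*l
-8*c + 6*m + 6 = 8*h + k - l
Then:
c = -87758/35835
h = 44612/11945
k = -7628/7167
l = -7390/7167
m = 8468/11945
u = 1/5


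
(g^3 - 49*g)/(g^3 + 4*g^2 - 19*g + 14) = g*(g - 7)/(g^2 - 3*g + 2)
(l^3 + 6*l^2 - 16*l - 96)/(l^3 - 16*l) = (l + 6)/l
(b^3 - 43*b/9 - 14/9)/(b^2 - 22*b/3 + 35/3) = (3*b^2 + 7*b + 2)/(3*(b - 5))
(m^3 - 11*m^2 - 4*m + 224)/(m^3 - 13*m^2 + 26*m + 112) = (m + 4)/(m + 2)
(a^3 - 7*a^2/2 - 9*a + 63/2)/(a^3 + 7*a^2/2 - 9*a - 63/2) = (2*a - 7)/(2*a + 7)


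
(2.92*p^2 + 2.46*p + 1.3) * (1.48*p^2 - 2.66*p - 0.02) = 4.3216*p^4 - 4.1264*p^3 - 4.678*p^2 - 3.5072*p - 0.026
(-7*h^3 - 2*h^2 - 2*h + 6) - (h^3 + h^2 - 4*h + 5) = -8*h^3 - 3*h^2 + 2*h + 1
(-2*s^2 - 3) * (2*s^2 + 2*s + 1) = -4*s^4 - 4*s^3 - 8*s^2 - 6*s - 3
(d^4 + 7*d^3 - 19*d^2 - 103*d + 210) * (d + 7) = d^5 + 14*d^4 + 30*d^3 - 236*d^2 - 511*d + 1470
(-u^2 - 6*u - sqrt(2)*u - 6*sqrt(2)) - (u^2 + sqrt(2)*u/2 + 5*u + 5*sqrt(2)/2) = -2*u^2 - 11*u - 3*sqrt(2)*u/2 - 17*sqrt(2)/2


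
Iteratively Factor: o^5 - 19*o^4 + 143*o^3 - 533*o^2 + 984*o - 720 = (o - 3)*(o^4 - 16*o^3 + 95*o^2 - 248*o + 240) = (o - 4)*(o - 3)*(o^3 - 12*o^2 + 47*o - 60) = (o - 4)*(o - 3)^2*(o^2 - 9*o + 20) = (o - 4)^2*(o - 3)^2*(o - 5)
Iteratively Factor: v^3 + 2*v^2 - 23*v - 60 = (v + 4)*(v^2 - 2*v - 15) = (v - 5)*(v + 4)*(v + 3)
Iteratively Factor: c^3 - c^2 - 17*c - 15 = (c + 3)*(c^2 - 4*c - 5) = (c - 5)*(c + 3)*(c + 1)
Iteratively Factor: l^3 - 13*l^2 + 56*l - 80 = (l - 5)*(l^2 - 8*l + 16) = (l - 5)*(l - 4)*(l - 4)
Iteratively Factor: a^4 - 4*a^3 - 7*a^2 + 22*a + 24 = (a + 2)*(a^3 - 6*a^2 + 5*a + 12) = (a - 3)*(a + 2)*(a^2 - 3*a - 4) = (a - 4)*(a - 3)*(a + 2)*(a + 1)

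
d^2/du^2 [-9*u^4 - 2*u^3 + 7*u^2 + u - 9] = -108*u^2 - 12*u + 14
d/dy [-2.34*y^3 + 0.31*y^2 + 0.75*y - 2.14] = -7.02*y^2 + 0.62*y + 0.75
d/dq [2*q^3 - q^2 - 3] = 2*q*(3*q - 1)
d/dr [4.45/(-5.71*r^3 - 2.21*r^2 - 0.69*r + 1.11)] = (76.2285*r^2 + 19.669*r + 3.0705)/(5.71*r^3 + 2.21*r^2 + 0.69*r - 1.11)^2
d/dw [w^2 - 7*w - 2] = 2*w - 7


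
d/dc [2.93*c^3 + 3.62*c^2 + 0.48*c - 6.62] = 8.79*c^2 + 7.24*c + 0.48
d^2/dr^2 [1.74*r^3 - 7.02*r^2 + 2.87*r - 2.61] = 10.44*r - 14.04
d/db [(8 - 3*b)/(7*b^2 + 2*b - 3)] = 7*(3*b^2 - 16*b - 1)/(49*b^4 + 28*b^3 - 38*b^2 - 12*b + 9)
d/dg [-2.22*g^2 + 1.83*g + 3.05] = 1.83 - 4.44*g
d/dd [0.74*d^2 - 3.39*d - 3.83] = 1.48*d - 3.39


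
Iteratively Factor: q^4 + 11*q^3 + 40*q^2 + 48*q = (q)*(q^3 + 11*q^2 + 40*q + 48) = q*(q + 4)*(q^2 + 7*q + 12) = q*(q + 3)*(q + 4)*(q + 4)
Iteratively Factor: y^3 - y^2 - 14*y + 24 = (y - 2)*(y^2 + y - 12) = (y - 2)*(y + 4)*(y - 3)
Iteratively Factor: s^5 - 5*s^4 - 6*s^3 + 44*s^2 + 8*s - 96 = (s - 3)*(s^4 - 2*s^3 - 12*s^2 + 8*s + 32) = (s - 3)*(s + 2)*(s^3 - 4*s^2 - 4*s + 16) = (s - 3)*(s - 2)*(s + 2)*(s^2 - 2*s - 8) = (s - 4)*(s - 3)*(s - 2)*(s + 2)*(s + 2)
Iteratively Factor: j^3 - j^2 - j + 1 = (j - 1)*(j^2 - 1) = (j - 1)^2*(j + 1)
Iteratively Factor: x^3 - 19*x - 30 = (x + 3)*(x^2 - 3*x - 10) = (x + 2)*(x + 3)*(x - 5)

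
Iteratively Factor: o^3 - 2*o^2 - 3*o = (o)*(o^2 - 2*o - 3) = o*(o - 3)*(o + 1)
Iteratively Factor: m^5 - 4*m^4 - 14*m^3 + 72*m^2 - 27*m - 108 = (m + 4)*(m^4 - 8*m^3 + 18*m^2 - 27) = (m - 3)*(m + 4)*(m^3 - 5*m^2 + 3*m + 9) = (m - 3)*(m + 1)*(m + 4)*(m^2 - 6*m + 9) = (m - 3)^2*(m + 1)*(m + 4)*(m - 3)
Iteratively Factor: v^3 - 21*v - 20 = (v - 5)*(v^2 + 5*v + 4) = (v - 5)*(v + 1)*(v + 4)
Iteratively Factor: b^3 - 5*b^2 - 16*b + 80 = (b - 5)*(b^2 - 16) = (b - 5)*(b - 4)*(b + 4)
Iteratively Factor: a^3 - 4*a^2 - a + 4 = (a + 1)*(a^2 - 5*a + 4) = (a - 1)*(a + 1)*(a - 4)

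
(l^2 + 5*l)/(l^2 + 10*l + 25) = l/(l + 5)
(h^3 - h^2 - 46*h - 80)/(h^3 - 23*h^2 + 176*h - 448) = (h^2 + 7*h + 10)/(h^2 - 15*h + 56)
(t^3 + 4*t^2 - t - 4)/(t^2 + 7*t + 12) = (t^2 - 1)/(t + 3)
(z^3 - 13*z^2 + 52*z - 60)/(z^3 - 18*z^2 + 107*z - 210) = (z - 2)/(z - 7)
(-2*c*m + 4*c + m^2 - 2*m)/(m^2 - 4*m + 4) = (-2*c + m)/(m - 2)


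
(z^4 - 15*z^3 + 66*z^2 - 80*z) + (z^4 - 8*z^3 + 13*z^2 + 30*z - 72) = 2*z^4 - 23*z^3 + 79*z^2 - 50*z - 72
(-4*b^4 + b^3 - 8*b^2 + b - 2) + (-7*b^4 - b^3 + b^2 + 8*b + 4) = -11*b^4 - 7*b^2 + 9*b + 2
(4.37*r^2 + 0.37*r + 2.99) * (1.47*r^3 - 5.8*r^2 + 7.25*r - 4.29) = 6.4239*r^5 - 24.8021*r^4 + 33.9318*r^3 - 33.4068*r^2 + 20.0902*r - 12.8271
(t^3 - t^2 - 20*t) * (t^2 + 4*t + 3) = t^5 + 3*t^4 - 21*t^3 - 83*t^2 - 60*t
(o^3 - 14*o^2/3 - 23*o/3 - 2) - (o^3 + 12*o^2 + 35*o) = -50*o^2/3 - 128*o/3 - 2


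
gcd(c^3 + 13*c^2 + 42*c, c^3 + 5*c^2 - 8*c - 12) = c + 6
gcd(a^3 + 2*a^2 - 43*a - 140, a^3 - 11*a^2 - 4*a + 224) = a^2 - 3*a - 28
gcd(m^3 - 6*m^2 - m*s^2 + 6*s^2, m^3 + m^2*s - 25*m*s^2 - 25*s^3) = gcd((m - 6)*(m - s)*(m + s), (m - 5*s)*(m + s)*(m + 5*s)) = m + s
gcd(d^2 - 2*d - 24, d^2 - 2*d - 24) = d^2 - 2*d - 24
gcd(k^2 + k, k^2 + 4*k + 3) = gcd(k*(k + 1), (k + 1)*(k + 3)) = k + 1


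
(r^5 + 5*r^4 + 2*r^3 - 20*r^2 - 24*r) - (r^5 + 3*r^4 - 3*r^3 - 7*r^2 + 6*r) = 2*r^4 + 5*r^3 - 13*r^2 - 30*r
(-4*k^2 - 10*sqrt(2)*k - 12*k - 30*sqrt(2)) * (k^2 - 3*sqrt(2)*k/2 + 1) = -4*k^4 - 12*k^3 - 4*sqrt(2)*k^3 - 12*sqrt(2)*k^2 + 26*k^2 - 10*sqrt(2)*k + 78*k - 30*sqrt(2)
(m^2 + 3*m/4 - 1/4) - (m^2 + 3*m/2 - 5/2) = 9/4 - 3*m/4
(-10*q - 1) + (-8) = -10*q - 9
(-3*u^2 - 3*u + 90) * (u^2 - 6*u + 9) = -3*u^4 + 15*u^3 + 81*u^2 - 567*u + 810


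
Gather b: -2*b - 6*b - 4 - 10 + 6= -8*b - 8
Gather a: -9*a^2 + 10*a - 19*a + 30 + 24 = -9*a^2 - 9*a + 54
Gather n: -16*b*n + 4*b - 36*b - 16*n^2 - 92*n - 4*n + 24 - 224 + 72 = -32*b - 16*n^2 + n*(-16*b - 96) - 128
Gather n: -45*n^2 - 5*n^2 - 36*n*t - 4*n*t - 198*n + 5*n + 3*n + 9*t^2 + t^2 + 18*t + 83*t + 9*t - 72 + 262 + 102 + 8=-50*n^2 + n*(-40*t - 190) + 10*t^2 + 110*t + 300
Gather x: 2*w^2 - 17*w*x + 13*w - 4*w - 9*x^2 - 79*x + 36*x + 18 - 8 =2*w^2 + 9*w - 9*x^2 + x*(-17*w - 43) + 10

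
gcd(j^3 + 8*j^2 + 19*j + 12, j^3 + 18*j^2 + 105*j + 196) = j + 4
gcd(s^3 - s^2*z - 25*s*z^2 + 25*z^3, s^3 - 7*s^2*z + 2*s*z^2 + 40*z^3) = -s + 5*z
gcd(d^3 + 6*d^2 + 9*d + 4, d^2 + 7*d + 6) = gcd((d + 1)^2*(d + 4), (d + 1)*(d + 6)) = d + 1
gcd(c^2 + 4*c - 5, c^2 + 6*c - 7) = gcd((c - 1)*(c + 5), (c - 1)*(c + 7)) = c - 1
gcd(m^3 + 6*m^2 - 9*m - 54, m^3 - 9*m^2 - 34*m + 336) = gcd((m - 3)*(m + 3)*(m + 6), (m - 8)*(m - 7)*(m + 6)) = m + 6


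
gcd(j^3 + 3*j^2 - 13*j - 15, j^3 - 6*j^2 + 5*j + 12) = j^2 - 2*j - 3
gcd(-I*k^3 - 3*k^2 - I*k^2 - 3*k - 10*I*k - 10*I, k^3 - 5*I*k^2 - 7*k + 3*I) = 1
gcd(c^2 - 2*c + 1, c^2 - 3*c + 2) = c - 1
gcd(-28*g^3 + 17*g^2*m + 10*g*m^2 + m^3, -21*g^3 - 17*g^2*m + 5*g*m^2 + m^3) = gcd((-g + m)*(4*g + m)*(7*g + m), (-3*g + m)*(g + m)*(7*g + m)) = 7*g + m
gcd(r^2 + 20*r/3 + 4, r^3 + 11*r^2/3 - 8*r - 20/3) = r + 2/3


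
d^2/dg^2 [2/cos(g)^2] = 4*(2 - cos(2*g))/cos(g)^4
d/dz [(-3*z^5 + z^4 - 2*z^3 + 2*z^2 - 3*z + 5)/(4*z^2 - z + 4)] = (-36*z^6 + 20*z^5 - 71*z^4 + 20*z^3 - 14*z^2 - 24*z - 7)/(16*z^4 - 8*z^3 + 33*z^2 - 8*z + 16)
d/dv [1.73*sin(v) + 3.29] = 1.73*cos(v)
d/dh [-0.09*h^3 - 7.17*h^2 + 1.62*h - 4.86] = -0.27*h^2 - 14.34*h + 1.62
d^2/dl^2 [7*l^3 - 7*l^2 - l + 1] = 42*l - 14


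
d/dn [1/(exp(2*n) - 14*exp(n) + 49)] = 2*(7 - exp(n))*exp(n)/(exp(2*n) - 14*exp(n) + 49)^2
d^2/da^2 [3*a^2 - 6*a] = 6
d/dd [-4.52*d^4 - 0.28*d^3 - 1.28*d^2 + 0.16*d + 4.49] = -18.08*d^3 - 0.84*d^2 - 2.56*d + 0.16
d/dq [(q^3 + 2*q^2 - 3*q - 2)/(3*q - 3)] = (2*q^3 - q^2 - 4*q + 5)/(3*(q^2 - 2*q + 1))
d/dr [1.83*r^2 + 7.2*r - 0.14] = 3.66*r + 7.2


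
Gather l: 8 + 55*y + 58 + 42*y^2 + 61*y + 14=42*y^2 + 116*y + 80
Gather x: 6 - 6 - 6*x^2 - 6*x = -6*x^2 - 6*x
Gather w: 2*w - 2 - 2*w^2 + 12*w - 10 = -2*w^2 + 14*w - 12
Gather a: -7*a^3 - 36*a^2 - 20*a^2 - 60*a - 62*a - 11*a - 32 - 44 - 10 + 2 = -7*a^3 - 56*a^2 - 133*a - 84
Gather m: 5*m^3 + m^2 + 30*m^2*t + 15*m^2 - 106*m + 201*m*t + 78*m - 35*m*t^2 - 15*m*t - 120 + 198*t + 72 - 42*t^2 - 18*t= 5*m^3 + m^2*(30*t + 16) + m*(-35*t^2 + 186*t - 28) - 42*t^2 + 180*t - 48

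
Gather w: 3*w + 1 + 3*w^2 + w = 3*w^2 + 4*w + 1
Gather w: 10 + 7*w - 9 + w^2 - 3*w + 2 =w^2 + 4*w + 3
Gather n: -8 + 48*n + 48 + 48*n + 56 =96*n + 96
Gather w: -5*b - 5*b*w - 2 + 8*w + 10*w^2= -5*b + 10*w^2 + w*(8 - 5*b) - 2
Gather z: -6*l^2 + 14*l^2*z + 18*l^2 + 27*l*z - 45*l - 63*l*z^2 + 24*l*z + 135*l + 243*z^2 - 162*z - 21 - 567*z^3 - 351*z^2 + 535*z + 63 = 12*l^2 + 90*l - 567*z^3 + z^2*(-63*l - 108) + z*(14*l^2 + 51*l + 373) + 42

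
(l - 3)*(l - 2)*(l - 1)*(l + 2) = l^4 - 4*l^3 - l^2 + 16*l - 12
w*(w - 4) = w^2 - 4*w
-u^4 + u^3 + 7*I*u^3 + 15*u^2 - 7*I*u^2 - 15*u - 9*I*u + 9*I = (u - 3*I)^2*(I*u + 1)*(I*u - I)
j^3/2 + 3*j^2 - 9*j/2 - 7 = (j/2 + 1/2)*(j - 2)*(j + 7)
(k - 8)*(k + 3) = k^2 - 5*k - 24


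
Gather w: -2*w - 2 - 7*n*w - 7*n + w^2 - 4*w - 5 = -7*n + w^2 + w*(-7*n - 6) - 7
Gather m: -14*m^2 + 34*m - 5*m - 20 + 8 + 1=-14*m^2 + 29*m - 11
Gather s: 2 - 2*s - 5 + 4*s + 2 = 2*s - 1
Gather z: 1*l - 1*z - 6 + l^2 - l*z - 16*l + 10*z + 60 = l^2 - 15*l + z*(9 - l) + 54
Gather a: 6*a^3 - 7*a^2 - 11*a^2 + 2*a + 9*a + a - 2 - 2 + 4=6*a^3 - 18*a^2 + 12*a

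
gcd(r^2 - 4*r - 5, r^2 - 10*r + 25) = r - 5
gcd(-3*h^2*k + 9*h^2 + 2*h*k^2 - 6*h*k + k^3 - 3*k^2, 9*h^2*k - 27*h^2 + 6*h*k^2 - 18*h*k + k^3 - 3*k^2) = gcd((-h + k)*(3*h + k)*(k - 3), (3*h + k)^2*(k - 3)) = 3*h*k - 9*h + k^2 - 3*k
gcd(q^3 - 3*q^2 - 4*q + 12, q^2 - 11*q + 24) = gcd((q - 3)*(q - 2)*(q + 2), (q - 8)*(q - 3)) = q - 3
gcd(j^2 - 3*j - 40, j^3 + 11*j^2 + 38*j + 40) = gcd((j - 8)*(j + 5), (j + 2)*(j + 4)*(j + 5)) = j + 5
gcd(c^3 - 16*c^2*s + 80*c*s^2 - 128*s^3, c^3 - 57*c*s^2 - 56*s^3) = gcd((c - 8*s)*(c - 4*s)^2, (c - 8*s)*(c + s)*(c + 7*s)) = -c + 8*s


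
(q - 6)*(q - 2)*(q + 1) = q^3 - 7*q^2 + 4*q + 12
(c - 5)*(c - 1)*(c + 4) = c^3 - 2*c^2 - 19*c + 20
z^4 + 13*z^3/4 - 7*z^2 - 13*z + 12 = (z - 2)*(z - 3/4)*(z + 2)*(z + 4)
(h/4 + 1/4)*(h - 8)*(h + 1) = h^3/4 - 3*h^2/2 - 15*h/4 - 2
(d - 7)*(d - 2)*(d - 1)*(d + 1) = d^4 - 9*d^3 + 13*d^2 + 9*d - 14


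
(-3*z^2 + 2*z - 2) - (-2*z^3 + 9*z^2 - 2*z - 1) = 2*z^3 - 12*z^2 + 4*z - 1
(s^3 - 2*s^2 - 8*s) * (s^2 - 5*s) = s^5 - 7*s^4 + 2*s^3 + 40*s^2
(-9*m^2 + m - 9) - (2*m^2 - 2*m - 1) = -11*m^2 + 3*m - 8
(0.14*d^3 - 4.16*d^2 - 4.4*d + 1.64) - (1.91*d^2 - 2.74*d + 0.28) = 0.14*d^3 - 6.07*d^2 - 1.66*d + 1.36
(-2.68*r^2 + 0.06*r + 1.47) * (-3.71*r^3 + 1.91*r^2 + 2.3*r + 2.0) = 9.9428*r^5 - 5.3414*r^4 - 11.5031*r^3 - 2.4143*r^2 + 3.501*r + 2.94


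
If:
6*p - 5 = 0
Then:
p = 5/6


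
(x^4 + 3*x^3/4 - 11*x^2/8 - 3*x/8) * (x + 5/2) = x^5 + 13*x^4/4 + x^3/2 - 61*x^2/16 - 15*x/16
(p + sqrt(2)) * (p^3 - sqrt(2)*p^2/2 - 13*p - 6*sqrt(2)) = p^4 + sqrt(2)*p^3/2 - 14*p^2 - 19*sqrt(2)*p - 12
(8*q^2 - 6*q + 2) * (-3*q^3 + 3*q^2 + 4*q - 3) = -24*q^5 + 42*q^4 + 8*q^3 - 42*q^2 + 26*q - 6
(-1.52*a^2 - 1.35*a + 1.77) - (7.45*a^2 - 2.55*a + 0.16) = -8.97*a^2 + 1.2*a + 1.61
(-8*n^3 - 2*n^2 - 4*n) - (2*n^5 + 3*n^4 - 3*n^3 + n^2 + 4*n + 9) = -2*n^5 - 3*n^4 - 5*n^3 - 3*n^2 - 8*n - 9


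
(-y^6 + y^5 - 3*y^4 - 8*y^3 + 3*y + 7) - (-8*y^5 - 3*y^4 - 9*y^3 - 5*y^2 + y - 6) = -y^6 + 9*y^5 + y^3 + 5*y^2 + 2*y + 13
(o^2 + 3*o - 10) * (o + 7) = o^3 + 10*o^2 + 11*o - 70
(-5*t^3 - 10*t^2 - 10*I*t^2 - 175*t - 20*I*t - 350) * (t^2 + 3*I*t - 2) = -5*t^5 - 10*t^4 - 25*I*t^4 - 135*t^3 - 50*I*t^3 - 270*t^2 - 505*I*t^2 + 350*t - 1010*I*t + 700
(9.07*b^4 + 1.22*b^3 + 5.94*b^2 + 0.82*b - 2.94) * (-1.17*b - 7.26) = -10.6119*b^5 - 67.2756*b^4 - 15.807*b^3 - 44.0838*b^2 - 2.5134*b + 21.3444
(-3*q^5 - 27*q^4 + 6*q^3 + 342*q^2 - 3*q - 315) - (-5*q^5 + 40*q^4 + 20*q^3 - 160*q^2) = 2*q^5 - 67*q^4 - 14*q^3 + 502*q^2 - 3*q - 315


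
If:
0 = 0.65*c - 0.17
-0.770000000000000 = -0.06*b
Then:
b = 12.83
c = 0.26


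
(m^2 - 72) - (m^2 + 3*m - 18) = -3*m - 54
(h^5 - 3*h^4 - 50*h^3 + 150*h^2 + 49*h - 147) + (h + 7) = h^5 - 3*h^4 - 50*h^3 + 150*h^2 + 50*h - 140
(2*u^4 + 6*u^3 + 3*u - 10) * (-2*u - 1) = -4*u^5 - 14*u^4 - 6*u^3 - 6*u^2 + 17*u + 10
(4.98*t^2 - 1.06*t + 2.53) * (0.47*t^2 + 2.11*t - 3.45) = 2.3406*t^4 + 10.0096*t^3 - 18.2285*t^2 + 8.9953*t - 8.7285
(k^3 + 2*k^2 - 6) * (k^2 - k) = k^5 + k^4 - 2*k^3 - 6*k^2 + 6*k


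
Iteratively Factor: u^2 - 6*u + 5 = (u - 1)*(u - 5)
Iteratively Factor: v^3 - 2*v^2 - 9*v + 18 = (v - 2)*(v^2 - 9) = (v - 2)*(v + 3)*(v - 3)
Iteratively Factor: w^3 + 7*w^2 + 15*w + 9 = (w + 3)*(w^2 + 4*w + 3) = (w + 1)*(w + 3)*(w + 3)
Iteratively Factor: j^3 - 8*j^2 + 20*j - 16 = (j - 2)*(j^2 - 6*j + 8) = (j - 2)^2*(j - 4)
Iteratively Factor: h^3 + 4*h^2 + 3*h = (h)*(h^2 + 4*h + 3) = h*(h + 3)*(h + 1)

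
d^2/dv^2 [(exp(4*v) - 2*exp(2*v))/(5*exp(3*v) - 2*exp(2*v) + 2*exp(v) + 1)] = (25*exp(8*v) - 30*exp(7*v) - 14*exp(6*v) - 69*exp(5*v) + 132*exp(4*v) + 168*exp(3*v) - 8*exp(2*v) - 12*exp(v) - 8)*exp(2*v)/(125*exp(9*v) - 150*exp(8*v) + 210*exp(7*v) - 53*exp(6*v) + 24*exp(5*v) + 48*exp(4*v) - exp(3*v) + 6*exp(2*v) + 6*exp(v) + 1)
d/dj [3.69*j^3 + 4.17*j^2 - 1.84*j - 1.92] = 11.07*j^2 + 8.34*j - 1.84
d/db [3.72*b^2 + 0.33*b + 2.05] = 7.44*b + 0.33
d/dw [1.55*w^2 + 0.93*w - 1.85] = 3.1*w + 0.93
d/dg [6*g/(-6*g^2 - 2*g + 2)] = 3*(3*g^2 + 1)/(9*g^4 + 6*g^3 - 5*g^2 - 2*g + 1)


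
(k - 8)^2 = k^2 - 16*k + 64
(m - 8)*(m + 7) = m^2 - m - 56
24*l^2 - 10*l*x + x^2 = (-6*l + x)*(-4*l + x)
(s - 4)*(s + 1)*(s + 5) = s^3 + 2*s^2 - 19*s - 20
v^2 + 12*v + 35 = (v + 5)*(v + 7)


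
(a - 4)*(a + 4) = a^2 - 16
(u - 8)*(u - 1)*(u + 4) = u^3 - 5*u^2 - 28*u + 32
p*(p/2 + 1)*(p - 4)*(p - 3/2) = p^4/2 - 7*p^3/4 - 5*p^2/2 + 6*p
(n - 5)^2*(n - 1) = n^3 - 11*n^2 + 35*n - 25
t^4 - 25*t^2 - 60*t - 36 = (t - 6)*(t + 1)*(t + 2)*(t + 3)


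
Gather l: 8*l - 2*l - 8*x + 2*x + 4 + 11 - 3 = 6*l - 6*x + 12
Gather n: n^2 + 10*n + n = n^2 + 11*n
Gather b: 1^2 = 1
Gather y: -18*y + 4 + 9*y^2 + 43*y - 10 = 9*y^2 + 25*y - 6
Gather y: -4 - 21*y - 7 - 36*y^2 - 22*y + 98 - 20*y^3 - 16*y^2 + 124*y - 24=-20*y^3 - 52*y^2 + 81*y + 63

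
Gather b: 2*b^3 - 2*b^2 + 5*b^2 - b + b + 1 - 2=2*b^3 + 3*b^2 - 1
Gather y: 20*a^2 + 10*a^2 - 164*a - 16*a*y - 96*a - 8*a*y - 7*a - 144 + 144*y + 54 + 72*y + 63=30*a^2 - 267*a + y*(216 - 24*a) - 27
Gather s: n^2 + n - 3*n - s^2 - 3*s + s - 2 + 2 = n^2 - 2*n - s^2 - 2*s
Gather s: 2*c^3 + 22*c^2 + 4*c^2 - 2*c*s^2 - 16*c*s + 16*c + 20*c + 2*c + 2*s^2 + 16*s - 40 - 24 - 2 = 2*c^3 + 26*c^2 + 38*c + s^2*(2 - 2*c) + s*(16 - 16*c) - 66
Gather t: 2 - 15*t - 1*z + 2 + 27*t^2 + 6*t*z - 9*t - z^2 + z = 27*t^2 + t*(6*z - 24) - z^2 + 4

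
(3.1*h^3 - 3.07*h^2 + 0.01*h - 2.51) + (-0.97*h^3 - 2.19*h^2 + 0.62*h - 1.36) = 2.13*h^3 - 5.26*h^2 + 0.63*h - 3.87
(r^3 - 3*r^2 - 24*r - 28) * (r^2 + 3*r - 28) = r^5 - 61*r^3 - 16*r^2 + 588*r + 784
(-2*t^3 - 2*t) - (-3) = -2*t^3 - 2*t + 3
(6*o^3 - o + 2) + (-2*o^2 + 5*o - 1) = 6*o^3 - 2*o^2 + 4*o + 1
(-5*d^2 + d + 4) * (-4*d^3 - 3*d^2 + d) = 20*d^5 + 11*d^4 - 24*d^3 - 11*d^2 + 4*d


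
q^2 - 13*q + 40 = (q - 8)*(q - 5)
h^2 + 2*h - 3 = (h - 1)*(h + 3)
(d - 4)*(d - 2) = d^2 - 6*d + 8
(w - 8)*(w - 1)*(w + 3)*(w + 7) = w^4 + w^3 - 61*w^2 - 109*w + 168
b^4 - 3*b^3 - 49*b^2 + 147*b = b*(b - 7)*(b - 3)*(b + 7)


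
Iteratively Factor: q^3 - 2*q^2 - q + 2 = (q - 2)*(q^2 - 1) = (q - 2)*(q - 1)*(q + 1)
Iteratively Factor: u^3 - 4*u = (u)*(u^2 - 4) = u*(u - 2)*(u + 2)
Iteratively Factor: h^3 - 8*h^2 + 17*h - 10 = (h - 1)*(h^2 - 7*h + 10) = (h - 2)*(h - 1)*(h - 5)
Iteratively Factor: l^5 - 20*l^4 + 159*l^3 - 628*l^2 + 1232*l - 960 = (l - 4)*(l^4 - 16*l^3 + 95*l^2 - 248*l + 240) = (l - 4)^2*(l^3 - 12*l^2 + 47*l - 60) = (l - 5)*(l - 4)^2*(l^2 - 7*l + 12) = (l - 5)*(l - 4)^3*(l - 3)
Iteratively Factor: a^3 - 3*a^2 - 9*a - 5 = (a - 5)*(a^2 + 2*a + 1) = (a - 5)*(a + 1)*(a + 1)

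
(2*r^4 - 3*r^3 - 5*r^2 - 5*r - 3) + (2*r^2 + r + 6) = 2*r^4 - 3*r^3 - 3*r^2 - 4*r + 3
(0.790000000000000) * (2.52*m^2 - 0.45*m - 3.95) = 1.9908*m^2 - 0.3555*m - 3.1205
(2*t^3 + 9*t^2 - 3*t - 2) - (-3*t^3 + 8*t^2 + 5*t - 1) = 5*t^3 + t^2 - 8*t - 1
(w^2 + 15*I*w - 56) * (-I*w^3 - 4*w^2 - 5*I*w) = -I*w^5 + 11*w^4 - 9*I*w^3 + 299*w^2 + 280*I*w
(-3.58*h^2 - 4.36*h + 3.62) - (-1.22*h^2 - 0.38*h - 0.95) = -2.36*h^2 - 3.98*h + 4.57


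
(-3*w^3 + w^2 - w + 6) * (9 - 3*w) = 9*w^4 - 30*w^3 + 12*w^2 - 27*w + 54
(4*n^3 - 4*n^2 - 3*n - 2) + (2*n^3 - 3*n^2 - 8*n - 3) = 6*n^3 - 7*n^2 - 11*n - 5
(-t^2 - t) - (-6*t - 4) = -t^2 + 5*t + 4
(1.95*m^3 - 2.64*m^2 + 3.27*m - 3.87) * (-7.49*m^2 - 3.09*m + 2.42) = -14.6055*m^5 + 13.7481*m^4 - 11.6157*m^3 + 12.4932*m^2 + 19.8717*m - 9.3654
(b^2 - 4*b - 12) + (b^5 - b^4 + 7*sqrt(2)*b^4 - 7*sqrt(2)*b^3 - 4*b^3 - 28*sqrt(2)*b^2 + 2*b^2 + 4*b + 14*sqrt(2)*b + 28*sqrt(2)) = b^5 - b^4 + 7*sqrt(2)*b^4 - 7*sqrt(2)*b^3 - 4*b^3 - 28*sqrt(2)*b^2 + 3*b^2 + 14*sqrt(2)*b - 12 + 28*sqrt(2)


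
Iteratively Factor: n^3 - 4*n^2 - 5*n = (n + 1)*(n^2 - 5*n) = (n - 5)*(n + 1)*(n)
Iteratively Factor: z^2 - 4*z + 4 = (z - 2)*(z - 2)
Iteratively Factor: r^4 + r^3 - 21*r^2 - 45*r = (r - 5)*(r^3 + 6*r^2 + 9*r) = r*(r - 5)*(r^2 + 6*r + 9) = r*(r - 5)*(r + 3)*(r + 3)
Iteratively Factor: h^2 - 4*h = (h - 4)*(h)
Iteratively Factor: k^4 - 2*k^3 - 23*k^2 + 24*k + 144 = (k + 3)*(k^3 - 5*k^2 - 8*k + 48) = (k + 3)^2*(k^2 - 8*k + 16) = (k - 4)*(k + 3)^2*(k - 4)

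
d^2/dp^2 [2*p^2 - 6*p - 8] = 4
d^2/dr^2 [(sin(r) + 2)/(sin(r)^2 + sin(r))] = (-sin(r) - 6 + 2/sin(r) + 8/sin(r)^2 + 4/sin(r)^3)/(sin(r) + 1)^2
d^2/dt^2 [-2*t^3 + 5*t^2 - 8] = 10 - 12*t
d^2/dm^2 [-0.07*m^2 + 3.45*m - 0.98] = -0.140000000000000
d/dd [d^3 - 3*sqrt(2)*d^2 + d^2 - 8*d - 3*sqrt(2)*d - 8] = 3*d^2 - 6*sqrt(2)*d + 2*d - 8 - 3*sqrt(2)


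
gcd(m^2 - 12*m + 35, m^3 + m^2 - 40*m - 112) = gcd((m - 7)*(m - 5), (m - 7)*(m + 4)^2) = m - 7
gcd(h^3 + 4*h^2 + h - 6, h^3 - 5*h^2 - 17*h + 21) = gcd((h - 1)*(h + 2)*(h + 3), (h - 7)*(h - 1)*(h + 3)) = h^2 + 2*h - 3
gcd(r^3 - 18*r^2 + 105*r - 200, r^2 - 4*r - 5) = r - 5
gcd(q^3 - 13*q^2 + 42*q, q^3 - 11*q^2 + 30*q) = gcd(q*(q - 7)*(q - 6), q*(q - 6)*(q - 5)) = q^2 - 6*q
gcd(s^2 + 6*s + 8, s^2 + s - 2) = s + 2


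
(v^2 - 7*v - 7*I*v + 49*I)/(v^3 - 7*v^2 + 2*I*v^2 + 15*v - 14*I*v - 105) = (v - 7*I)/(v^2 + 2*I*v + 15)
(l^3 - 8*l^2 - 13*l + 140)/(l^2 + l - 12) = (l^2 - 12*l + 35)/(l - 3)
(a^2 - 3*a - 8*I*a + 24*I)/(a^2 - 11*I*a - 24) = (a - 3)/(a - 3*I)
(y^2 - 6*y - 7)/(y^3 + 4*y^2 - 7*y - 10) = (y - 7)/(y^2 + 3*y - 10)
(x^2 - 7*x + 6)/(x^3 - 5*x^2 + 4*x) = (x - 6)/(x*(x - 4))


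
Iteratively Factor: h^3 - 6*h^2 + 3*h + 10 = (h - 5)*(h^2 - h - 2) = (h - 5)*(h + 1)*(h - 2)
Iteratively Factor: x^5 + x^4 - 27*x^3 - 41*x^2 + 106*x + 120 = (x - 5)*(x^4 + 6*x^3 + 3*x^2 - 26*x - 24) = (x - 5)*(x + 4)*(x^3 + 2*x^2 - 5*x - 6) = (x - 5)*(x + 3)*(x + 4)*(x^2 - x - 2) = (x - 5)*(x - 2)*(x + 3)*(x + 4)*(x + 1)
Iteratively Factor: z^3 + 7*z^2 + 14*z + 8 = (z + 2)*(z^2 + 5*z + 4) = (z + 2)*(z + 4)*(z + 1)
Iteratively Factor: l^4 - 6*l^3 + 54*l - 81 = (l - 3)*(l^3 - 3*l^2 - 9*l + 27) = (l - 3)*(l + 3)*(l^2 - 6*l + 9) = (l - 3)^2*(l + 3)*(l - 3)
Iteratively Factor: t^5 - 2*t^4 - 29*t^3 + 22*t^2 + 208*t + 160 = (t + 4)*(t^4 - 6*t^3 - 5*t^2 + 42*t + 40) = (t + 2)*(t + 4)*(t^3 - 8*t^2 + 11*t + 20) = (t - 4)*(t + 2)*(t + 4)*(t^2 - 4*t - 5) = (t - 5)*(t - 4)*(t + 2)*(t + 4)*(t + 1)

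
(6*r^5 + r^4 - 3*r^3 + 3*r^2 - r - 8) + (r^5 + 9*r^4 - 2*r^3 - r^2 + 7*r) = 7*r^5 + 10*r^4 - 5*r^3 + 2*r^2 + 6*r - 8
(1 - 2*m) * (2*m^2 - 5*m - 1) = -4*m^3 + 12*m^2 - 3*m - 1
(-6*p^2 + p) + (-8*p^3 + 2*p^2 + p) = -8*p^3 - 4*p^2 + 2*p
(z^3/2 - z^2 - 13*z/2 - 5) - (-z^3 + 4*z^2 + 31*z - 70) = 3*z^3/2 - 5*z^2 - 75*z/2 + 65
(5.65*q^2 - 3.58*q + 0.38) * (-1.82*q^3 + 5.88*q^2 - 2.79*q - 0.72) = -10.283*q^5 + 39.7376*q^4 - 37.5055*q^3 + 8.1546*q^2 + 1.5174*q - 0.2736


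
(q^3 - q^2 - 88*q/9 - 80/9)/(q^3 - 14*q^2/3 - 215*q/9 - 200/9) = (3*q^2 - 8*q - 16)/(3*q^2 - 19*q - 40)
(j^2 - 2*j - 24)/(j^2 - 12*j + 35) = (j^2 - 2*j - 24)/(j^2 - 12*j + 35)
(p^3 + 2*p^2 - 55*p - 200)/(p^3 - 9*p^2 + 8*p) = (p^2 + 10*p + 25)/(p*(p - 1))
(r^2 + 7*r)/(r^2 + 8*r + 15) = r*(r + 7)/(r^2 + 8*r + 15)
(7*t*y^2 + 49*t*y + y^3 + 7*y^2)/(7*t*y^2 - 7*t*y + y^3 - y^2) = (y + 7)/(y - 1)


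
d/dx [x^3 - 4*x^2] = x*(3*x - 8)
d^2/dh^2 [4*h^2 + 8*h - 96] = 8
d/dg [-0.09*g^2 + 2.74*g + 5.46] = 2.74 - 0.18*g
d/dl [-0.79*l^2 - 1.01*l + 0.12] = -1.58*l - 1.01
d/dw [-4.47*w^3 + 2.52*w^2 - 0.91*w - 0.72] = -13.41*w^2 + 5.04*w - 0.91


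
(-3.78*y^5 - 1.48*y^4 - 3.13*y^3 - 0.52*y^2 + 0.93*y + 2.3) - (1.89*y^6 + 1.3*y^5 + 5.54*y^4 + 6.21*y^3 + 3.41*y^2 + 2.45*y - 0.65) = -1.89*y^6 - 5.08*y^5 - 7.02*y^4 - 9.34*y^3 - 3.93*y^2 - 1.52*y + 2.95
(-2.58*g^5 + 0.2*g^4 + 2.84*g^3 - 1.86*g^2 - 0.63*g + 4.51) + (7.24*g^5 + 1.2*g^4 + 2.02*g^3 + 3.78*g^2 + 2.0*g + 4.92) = 4.66*g^5 + 1.4*g^4 + 4.86*g^3 + 1.92*g^2 + 1.37*g + 9.43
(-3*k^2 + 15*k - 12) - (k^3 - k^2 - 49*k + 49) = -k^3 - 2*k^2 + 64*k - 61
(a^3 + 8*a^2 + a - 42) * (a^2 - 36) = a^5 + 8*a^4 - 35*a^3 - 330*a^2 - 36*a + 1512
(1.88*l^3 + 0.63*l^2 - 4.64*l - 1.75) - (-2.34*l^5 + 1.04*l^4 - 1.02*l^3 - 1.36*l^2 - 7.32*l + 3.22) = 2.34*l^5 - 1.04*l^4 + 2.9*l^3 + 1.99*l^2 + 2.68*l - 4.97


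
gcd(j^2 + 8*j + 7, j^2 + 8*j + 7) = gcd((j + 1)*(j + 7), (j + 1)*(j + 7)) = j^2 + 8*j + 7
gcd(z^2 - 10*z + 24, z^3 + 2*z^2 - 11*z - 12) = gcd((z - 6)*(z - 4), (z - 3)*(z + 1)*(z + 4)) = 1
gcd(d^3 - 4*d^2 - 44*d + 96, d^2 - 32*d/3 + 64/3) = d - 8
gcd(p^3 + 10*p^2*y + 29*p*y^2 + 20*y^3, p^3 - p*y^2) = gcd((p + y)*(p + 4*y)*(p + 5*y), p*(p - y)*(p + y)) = p + y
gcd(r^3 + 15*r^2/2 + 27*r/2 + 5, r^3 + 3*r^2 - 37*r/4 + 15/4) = r + 5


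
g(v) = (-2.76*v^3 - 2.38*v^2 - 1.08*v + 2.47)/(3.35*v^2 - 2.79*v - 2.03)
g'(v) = (2.79 - 6.7*v)*(-2.76*v^3 - 2.38*v^2 - 1.08*v + 2.47)/(3.35*v^2 - 2.79*v - 2.03)^2 + (-8.28*v^2 - 4.76*v - 1.08)/(3.35*v^2 - 2.79*v - 2.03) = (-9.246*v^4 + 15.4008*v^3 + 27.0666*v^2 - 6.88620000000001*v + 9.0837)/(11.2225*v^4 - 18.693*v^3 - 5.8169*v^2 + 11.3274*v + 4.1209)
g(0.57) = -0.23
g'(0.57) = 2.47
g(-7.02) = 4.64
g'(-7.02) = -0.79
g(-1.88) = 0.96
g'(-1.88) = -0.44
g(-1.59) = 0.85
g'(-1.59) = -0.28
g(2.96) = -4.89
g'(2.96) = -0.23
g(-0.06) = -1.37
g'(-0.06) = 2.80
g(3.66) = -5.17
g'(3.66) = -0.52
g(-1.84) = 0.94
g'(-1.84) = -0.42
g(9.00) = -9.06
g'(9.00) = -0.79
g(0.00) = -1.22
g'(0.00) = 2.20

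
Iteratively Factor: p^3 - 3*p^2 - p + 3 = (p - 3)*(p^2 - 1) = (p - 3)*(p + 1)*(p - 1)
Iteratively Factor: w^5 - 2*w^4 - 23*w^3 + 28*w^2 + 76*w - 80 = (w + 4)*(w^4 - 6*w^3 + w^2 + 24*w - 20) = (w + 2)*(w + 4)*(w^3 - 8*w^2 + 17*w - 10) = (w - 5)*(w + 2)*(w + 4)*(w^2 - 3*w + 2) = (w - 5)*(w - 1)*(w + 2)*(w + 4)*(w - 2)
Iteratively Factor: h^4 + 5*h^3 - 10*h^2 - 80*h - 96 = (h + 3)*(h^3 + 2*h^2 - 16*h - 32) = (h + 2)*(h + 3)*(h^2 - 16) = (h - 4)*(h + 2)*(h + 3)*(h + 4)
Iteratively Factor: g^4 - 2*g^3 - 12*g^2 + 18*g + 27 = (g + 1)*(g^3 - 3*g^2 - 9*g + 27) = (g + 1)*(g + 3)*(g^2 - 6*g + 9) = (g - 3)*(g + 1)*(g + 3)*(g - 3)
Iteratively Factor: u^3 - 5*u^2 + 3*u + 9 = (u + 1)*(u^2 - 6*u + 9) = (u - 3)*(u + 1)*(u - 3)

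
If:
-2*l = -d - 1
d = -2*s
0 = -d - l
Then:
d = -1/3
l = 1/3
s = 1/6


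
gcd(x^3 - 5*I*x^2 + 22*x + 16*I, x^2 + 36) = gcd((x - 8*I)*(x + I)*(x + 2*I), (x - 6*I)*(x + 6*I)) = 1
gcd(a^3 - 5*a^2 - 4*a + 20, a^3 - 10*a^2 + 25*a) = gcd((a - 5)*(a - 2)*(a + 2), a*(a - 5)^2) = a - 5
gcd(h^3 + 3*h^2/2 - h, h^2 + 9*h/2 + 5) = h + 2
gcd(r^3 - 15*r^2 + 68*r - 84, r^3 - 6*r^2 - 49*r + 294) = r^2 - 13*r + 42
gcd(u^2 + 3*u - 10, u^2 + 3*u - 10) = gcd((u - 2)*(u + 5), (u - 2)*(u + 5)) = u^2 + 3*u - 10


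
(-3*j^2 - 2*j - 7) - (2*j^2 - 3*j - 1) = -5*j^2 + j - 6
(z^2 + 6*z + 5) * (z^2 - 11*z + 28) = z^4 - 5*z^3 - 33*z^2 + 113*z + 140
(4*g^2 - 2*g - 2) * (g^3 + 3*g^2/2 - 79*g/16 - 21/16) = 4*g^5 + 4*g^4 - 99*g^3/4 + 13*g^2/8 + 25*g/2 + 21/8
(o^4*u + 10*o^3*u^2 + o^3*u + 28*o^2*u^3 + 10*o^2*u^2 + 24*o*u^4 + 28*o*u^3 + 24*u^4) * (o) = o^5*u + 10*o^4*u^2 + o^4*u + 28*o^3*u^3 + 10*o^3*u^2 + 24*o^2*u^4 + 28*o^2*u^3 + 24*o*u^4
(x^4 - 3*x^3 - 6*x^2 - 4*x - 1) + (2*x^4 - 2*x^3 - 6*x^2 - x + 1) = 3*x^4 - 5*x^3 - 12*x^2 - 5*x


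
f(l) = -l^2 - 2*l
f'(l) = -2*l - 2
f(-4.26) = -9.63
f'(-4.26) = 6.52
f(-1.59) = 0.65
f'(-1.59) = 1.18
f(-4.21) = -9.30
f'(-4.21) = 6.42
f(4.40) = -28.16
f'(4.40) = -10.80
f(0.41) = -0.99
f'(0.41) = -2.82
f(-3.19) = -3.80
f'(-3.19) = 4.38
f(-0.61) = 0.85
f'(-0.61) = -0.78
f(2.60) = -11.96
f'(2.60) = -7.20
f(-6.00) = -24.00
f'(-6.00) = 10.00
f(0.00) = 0.00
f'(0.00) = -2.00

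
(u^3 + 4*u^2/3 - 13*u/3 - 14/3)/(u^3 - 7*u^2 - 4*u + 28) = (3*u^2 + 10*u + 7)/(3*(u^2 - 5*u - 14))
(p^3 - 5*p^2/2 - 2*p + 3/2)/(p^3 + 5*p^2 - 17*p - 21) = (p - 1/2)/(p + 7)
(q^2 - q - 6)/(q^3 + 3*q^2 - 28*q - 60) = (q - 3)/(q^2 + q - 30)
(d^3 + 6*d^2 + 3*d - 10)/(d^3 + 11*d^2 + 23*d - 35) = (d + 2)/(d + 7)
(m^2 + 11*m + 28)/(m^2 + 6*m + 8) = (m + 7)/(m + 2)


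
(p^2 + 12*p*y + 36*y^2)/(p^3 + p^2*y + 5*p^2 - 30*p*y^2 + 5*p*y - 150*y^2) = (-p - 6*y)/(-p^2 + 5*p*y - 5*p + 25*y)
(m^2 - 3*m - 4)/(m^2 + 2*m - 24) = (m + 1)/(m + 6)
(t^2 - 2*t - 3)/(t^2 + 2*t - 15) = (t + 1)/(t + 5)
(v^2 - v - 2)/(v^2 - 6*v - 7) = (v - 2)/(v - 7)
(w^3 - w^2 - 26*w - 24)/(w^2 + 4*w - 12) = (w^3 - w^2 - 26*w - 24)/(w^2 + 4*w - 12)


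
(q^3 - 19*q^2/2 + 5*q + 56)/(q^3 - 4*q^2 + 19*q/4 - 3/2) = 2*(2*q^3 - 19*q^2 + 10*q + 112)/(4*q^3 - 16*q^2 + 19*q - 6)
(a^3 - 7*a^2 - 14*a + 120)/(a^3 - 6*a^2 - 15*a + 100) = (a - 6)/(a - 5)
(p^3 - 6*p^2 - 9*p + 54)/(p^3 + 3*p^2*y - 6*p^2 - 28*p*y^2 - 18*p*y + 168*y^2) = (9 - p^2)/(-p^2 - 3*p*y + 28*y^2)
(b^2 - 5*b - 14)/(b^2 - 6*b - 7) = (b + 2)/(b + 1)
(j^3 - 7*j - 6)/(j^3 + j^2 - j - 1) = (j^2 - j - 6)/(j^2 - 1)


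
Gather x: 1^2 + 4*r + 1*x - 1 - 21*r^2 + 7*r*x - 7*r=-21*r^2 - 3*r + x*(7*r + 1)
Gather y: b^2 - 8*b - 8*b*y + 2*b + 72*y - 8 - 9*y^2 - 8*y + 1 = b^2 - 6*b - 9*y^2 + y*(64 - 8*b) - 7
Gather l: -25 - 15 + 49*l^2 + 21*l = 49*l^2 + 21*l - 40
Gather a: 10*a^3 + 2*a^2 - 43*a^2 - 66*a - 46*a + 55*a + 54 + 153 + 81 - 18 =10*a^3 - 41*a^2 - 57*a + 270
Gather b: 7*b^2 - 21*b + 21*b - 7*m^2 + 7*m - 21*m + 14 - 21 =7*b^2 - 7*m^2 - 14*m - 7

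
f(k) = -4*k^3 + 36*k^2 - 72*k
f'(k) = -12*k^2 + 72*k - 72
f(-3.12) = 696.56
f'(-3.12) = -413.45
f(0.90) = -38.56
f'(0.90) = -16.92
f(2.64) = -12.77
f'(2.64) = 34.44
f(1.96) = -32.94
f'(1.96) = 23.02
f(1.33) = -41.49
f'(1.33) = 2.53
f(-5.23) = 1933.49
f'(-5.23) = -776.79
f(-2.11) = 349.77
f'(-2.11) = -277.35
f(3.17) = 6.10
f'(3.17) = 35.65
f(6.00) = 0.00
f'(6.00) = -72.00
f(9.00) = -648.00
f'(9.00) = -396.00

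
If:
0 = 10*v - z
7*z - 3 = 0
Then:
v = 3/70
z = 3/7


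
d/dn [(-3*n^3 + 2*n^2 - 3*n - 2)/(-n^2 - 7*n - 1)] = (3*n^4 + 42*n^3 - 8*n^2 - 8*n - 11)/(n^4 + 14*n^3 + 51*n^2 + 14*n + 1)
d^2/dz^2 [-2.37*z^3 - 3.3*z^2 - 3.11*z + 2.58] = -14.22*z - 6.6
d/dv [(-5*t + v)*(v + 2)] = -5*t + 2*v + 2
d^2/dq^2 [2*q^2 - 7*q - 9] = 4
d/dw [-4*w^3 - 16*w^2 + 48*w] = -12*w^2 - 32*w + 48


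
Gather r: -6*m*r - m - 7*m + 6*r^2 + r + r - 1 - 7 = -8*m + 6*r^2 + r*(2 - 6*m) - 8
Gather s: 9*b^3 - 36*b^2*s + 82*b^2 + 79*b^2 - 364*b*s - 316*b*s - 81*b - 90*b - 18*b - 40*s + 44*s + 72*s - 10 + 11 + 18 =9*b^3 + 161*b^2 - 189*b + s*(-36*b^2 - 680*b + 76) + 19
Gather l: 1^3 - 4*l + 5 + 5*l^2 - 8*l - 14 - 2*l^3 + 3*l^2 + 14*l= -2*l^3 + 8*l^2 + 2*l - 8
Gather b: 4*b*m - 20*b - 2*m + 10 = b*(4*m - 20) - 2*m + 10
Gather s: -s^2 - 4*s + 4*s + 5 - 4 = 1 - s^2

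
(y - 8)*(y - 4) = y^2 - 12*y + 32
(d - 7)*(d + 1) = d^2 - 6*d - 7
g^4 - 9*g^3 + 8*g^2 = g^2*(g - 8)*(g - 1)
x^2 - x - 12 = (x - 4)*(x + 3)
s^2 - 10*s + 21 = (s - 7)*(s - 3)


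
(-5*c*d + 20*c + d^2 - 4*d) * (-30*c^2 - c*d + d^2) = 150*c^3*d - 600*c^3 - 25*c^2*d^2 + 100*c^2*d - 6*c*d^3 + 24*c*d^2 + d^4 - 4*d^3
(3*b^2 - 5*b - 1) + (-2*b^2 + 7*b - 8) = b^2 + 2*b - 9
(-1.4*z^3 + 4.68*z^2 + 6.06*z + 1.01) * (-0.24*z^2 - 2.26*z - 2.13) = 0.336*z^5 + 2.0408*z^4 - 9.0492*z^3 - 23.9064*z^2 - 15.1904*z - 2.1513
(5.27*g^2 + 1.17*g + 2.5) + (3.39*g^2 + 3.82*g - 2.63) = 8.66*g^2 + 4.99*g - 0.13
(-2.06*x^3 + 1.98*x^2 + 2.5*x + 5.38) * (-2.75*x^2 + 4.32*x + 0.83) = 5.665*x^5 - 14.3442*x^4 - 0.0311999999999983*x^3 - 2.3516*x^2 + 25.3166*x + 4.4654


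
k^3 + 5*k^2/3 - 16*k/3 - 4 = (k - 2)*(k + 2/3)*(k + 3)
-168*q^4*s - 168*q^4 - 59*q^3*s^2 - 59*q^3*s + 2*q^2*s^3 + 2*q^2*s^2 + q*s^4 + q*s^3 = (-8*q + s)*(3*q + s)*(7*q + s)*(q*s + q)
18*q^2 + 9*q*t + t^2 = (3*q + t)*(6*q + t)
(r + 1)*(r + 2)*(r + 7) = r^3 + 10*r^2 + 23*r + 14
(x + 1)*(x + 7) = x^2 + 8*x + 7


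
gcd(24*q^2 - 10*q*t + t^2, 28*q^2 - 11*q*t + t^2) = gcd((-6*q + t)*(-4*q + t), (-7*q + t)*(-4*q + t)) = 4*q - t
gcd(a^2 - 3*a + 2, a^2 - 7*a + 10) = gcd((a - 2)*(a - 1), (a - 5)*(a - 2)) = a - 2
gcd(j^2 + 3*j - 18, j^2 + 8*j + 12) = j + 6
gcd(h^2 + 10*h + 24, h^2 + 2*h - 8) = h + 4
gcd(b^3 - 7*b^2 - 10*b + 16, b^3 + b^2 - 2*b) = b^2 + b - 2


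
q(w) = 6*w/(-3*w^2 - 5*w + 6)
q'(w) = 6*w*(6*w + 5)/(-3*w^2 - 5*w + 6)^2 + 6/(-3*w^2 - 5*w + 6)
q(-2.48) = 290.62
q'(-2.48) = 55964.36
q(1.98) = -0.76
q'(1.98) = 0.43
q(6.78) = -0.25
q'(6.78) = 0.03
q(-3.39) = 1.76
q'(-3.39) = 1.83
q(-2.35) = -11.92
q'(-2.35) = 96.84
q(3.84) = -0.40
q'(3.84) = 0.09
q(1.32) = -1.36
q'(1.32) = 1.98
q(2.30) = -0.65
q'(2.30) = 0.29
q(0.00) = 0.00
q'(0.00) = 1.00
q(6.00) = -0.27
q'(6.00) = 0.04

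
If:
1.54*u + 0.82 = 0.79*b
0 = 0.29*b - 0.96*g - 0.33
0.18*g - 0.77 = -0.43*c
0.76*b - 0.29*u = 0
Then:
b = -0.25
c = 1.97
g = -0.42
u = -0.66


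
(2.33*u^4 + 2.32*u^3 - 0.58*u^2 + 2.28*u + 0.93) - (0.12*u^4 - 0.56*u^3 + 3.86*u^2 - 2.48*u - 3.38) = 2.21*u^4 + 2.88*u^3 - 4.44*u^2 + 4.76*u + 4.31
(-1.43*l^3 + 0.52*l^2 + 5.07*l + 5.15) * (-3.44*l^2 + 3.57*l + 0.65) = 4.9192*l^5 - 6.8939*l^4 - 16.5139*l^3 + 0.721900000000002*l^2 + 21.681*l + 3.3475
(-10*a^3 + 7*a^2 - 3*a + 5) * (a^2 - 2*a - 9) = -10*a^5 + 27*a^4 + 73*a^3 - 52*a^2 + 17*a - 45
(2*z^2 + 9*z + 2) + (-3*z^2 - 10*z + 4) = -z^2 - z + 6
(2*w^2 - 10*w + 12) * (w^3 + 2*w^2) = 2*w^5 - 6*w^4 - 8*w^3 + 24*w^2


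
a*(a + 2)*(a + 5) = a^3 + 7*a^2 + 10*a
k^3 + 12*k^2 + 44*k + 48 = (k + 2)*(k + 4)*(k + 6)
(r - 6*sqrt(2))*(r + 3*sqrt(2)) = r^2 - 3*sqrt(2)*r - 36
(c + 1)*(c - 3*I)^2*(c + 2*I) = c^4 + c^3 - 4*I*c^3 + 3*c^2 - 4*I*c^2 + 3*c - 18*I*c - 18*I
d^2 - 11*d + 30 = (d - 6)*(d - 5)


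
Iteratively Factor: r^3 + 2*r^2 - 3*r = (r - 1)*(r^2 + 3*r) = r*(r - 1)*(r + 3)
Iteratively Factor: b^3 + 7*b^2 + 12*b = (b)*(b^2 + 7*b + 12) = b*(b + 4)*(b + 3)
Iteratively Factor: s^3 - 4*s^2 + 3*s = (s - 1)*(s^2 - 3*s) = (s - 3)*(s - 1)*(s)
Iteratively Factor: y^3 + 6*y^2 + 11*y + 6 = (y + 1)*(y^2 + 5*y + 6) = (y + 1)*(y + 3)*(y + 2)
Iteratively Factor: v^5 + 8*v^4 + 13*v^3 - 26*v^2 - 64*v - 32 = (v + 4)*(v^4 + 4*v^3 - 3*v^2 - 14*v - 8) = (v + 1)*(v + 4)*(v^3 + 3*v^2 - 6*v - 8) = (v + 1)*(v + 4)^2*(v^2 - v - 2) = (v + 1)^2*(v + 4)^2*(v - 2)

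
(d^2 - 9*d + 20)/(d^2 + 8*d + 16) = (d^2 - 9*d + 20)/(d^2 + 8*d + 16)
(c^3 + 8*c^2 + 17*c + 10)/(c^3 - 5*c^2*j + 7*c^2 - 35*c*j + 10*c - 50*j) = (c + 1)/(c - 5*j)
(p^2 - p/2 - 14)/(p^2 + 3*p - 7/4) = 2*(p - 4)/(2*p - 1)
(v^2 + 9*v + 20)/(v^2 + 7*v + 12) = (v + 5)/(v + 3)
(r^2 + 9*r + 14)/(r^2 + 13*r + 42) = (r + 2)/(r + 6)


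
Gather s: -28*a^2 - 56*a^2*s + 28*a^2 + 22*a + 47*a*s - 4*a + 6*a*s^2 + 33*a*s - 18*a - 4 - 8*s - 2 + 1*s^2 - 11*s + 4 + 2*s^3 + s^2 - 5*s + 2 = 2*s^3 + s^2*(6*a + 2) + s*(-56*a^2 + 80*a - 24)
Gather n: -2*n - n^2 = -n^2 - 2*n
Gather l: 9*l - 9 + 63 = 9*l + 54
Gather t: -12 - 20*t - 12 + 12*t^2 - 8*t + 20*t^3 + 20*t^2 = 20*t^3 + 32*t^2 - 28*t - 24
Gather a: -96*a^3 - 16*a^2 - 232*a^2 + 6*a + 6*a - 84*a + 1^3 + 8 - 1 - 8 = -96*a^3 - 248*a^2 - 72*a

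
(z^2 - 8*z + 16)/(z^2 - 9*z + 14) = (z^2 - 8*z + 16)/(z^2 - 9*z + 14)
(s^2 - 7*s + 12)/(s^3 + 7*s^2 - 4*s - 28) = (s^2 - 7*s + 12)/(s^3 + 7*s^2 - 4*s - 28)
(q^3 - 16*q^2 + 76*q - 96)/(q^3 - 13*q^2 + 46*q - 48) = (q - 6)/(q - 3)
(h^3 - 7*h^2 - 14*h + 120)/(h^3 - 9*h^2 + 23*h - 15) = (h^2 - 2*h - 24)/(h^2 - 4*h + 3)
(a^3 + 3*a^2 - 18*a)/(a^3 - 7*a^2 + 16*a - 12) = a*(a + 6)/(a^2 - 4*a + 4)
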